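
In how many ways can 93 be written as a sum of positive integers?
82010177

p(n) counts ways to write n as a sum of positive integers (order ignored).
Euler's pentagonal recurrence: p(k) = p(k-1) + p(k-2) - p(k-5) - p(k-7) + p(k-12) + p(k-15) - ... (offsets j(3j∓1)/2, signs ++--, p(0)=1, p(<0)=0).
DP table for k = 0..92: p(0)=1, p(1)=1, p(2)=2, p(3)=3, p(4)=5, p(5)=7, p(6)=11, p(7)=15, p(8)=22, p(9)=30, p(10)=42, p(11)=56, p(12)=77, p(13)=101, p(14)=135, p(15)=176, p(16)=231, p(17)=297, p(18)=385, p(19)=490, p(20)=627, p(21)=792, p(22)=1002, p(23)=1255, p(24)=1575, p(25)=1958, p(26)=2436, p(27)=3010, p(28)=3718, p(29)=4565, p(30)=5604, p(31)=6842, p(32)=8349, p(33)=10143, p(34)=12310, p(35)=14883, p(36)=17977, p(37)=21637, p(38)=26015, p(39)=31185, p(40)=37338, p(41)=44583, p(42)=53174, p(43)=63261, p(44)=75175, p(45)=89134, p(46)=105558, p(47)=124754, p(48)=147273, p(49)=173525, p(50)=204226, p(51)=239943, p(52)=281589, p(53)=329931, p(54)=386155, p(55)=451276, p(56)=526823, p(57)=614154, p(58)=715220, p(59)=831820, p(60)=966467, p(61)=1121505, p(62)=1300156, p(63)=1505499, p(64)=1741630, p(65)=2012558, p(66)=2323520, p(67)=2679689, p(68)=3087735, p(69)=3554345, p(70)=4087968, p(71)=4697205, p(72)=5392783, p(73)=6185689, p(74)=7089500, p(75)=8118264, p(76)=9289091, p(77)=10619863, p(78)=12132164, p(79)=13848650, p(80)=15796476, p(81)=18004327, p(82)=20506255, p(83)=23338469, p(84)=26543660, p(85)=30167357, p(86)=34262962, p(87)=38887673, p(88)=44108109, p(89)=49995925, p(90)=56634173, p(91)=64112359, p(92)=72533807.
Final step: p(93) = p(92) + p(91) - p(88) - p(86) + p(81) + p(78) - p(71) - p(67) + p(58) + p(53) - p(42) - p(36) + p(23) + p(16) - p(1)
= 72533807 + 64112359 - 44108109 - 34262962 + 18004327 + 12132164 - 4697205 - 2679689 + 715220 + 329931 - 53174 - 17977 + 1255 + 231 - 1
= 82010177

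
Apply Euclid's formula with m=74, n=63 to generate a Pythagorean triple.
(1507, 9324, 9445)

Euclid's formula: a = m² - n², b = 2mn, c = m² + n²
m = 74, n = 63
a = 74² - 63² = 5476 - 3969 = 1507
b = 2 × 74 × 63 = 9324
c = 74² + 63² = 5476 + 3969 = 9445
Verification: 1507² + 9324² = 2271049 + 86936976 = 89208025 = 9445² ✓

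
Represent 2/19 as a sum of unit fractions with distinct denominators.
1/10 + 1/190

Greedy algorithm:
2/19: ceiling(19/2) = 10, use 1/10
1/190: ceiling(190/1) = 190, use 1/190
Result: 2/19 = 1/10 + 1/190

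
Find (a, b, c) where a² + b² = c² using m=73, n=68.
(705, 9928, 9953)

Euclid's formula: a = m² - n², b = 2mn, c = m² + n²
m = 73, n = 68
a = 73² - 68² = 5329 - 4624 = 705
b = 2 × 73 × 68 = 9928
c = 73² + 68² = 5329 + 4624 = 9953
Verification: 705² + 9928² = 497025 + 98565184 = 99062209 = 9953² ✓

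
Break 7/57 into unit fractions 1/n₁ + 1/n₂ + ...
1/9 + 1/86 + 1/14706

Greedy algorithm:
7/57: ceiling(57/7) = 9, use 1/9
2/171: ceiling(171/2) = 86, use 1/86
1/14706: ceiling(14706/1) = 14706, use 1/14706
Result: 7/57 = 1/9 + 1/86 + 1/14706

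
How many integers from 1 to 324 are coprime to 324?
108

324 = 2^2 × 3^4
φ(n) = n × ∏(1 - 1/p) for each prime p dividing n
φ(324) = 324 × (1 - 1/2) × (1 - 1/3) = 108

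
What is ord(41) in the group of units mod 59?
29

59 is prime, so ord(41) divides φ(59) = 58.
Divisors of 58: 1, 2, 29, 58.
Repeated squaring: 41^1 ≡ 41, 41^2 ≡ 29, 41^4 ≡ 15, 41^8 ≡ 48, 41^16 ≡ 3, 41^32 ≡ 9 (mod 59).
Test 41^d mod 59 for each divisor d in increasing order:
41^1 ≡ 41
41^2 ≡ 29
41^29 = 41^16·41^8·41^4·41^1 ≡ 1  ← first divisor giving 1
The order is 29.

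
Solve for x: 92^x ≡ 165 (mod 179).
11

Baby-step giant-step with step n = ⌈√179⌉ = 14.
Baby steps 92^j mod 179 (j:value) for j=0..13: 0:1, 1:92, 2:51, 3:38, 4:95, 5:148, 6:12, 7:30, 8:75, 9:98, 10:66, 11:165, 12:144, 13:2.
h = 165 is already in the table at j=11, so x = 11.
Check: 92^11 ≡ 165 (mod 179).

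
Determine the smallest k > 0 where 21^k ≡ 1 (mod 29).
28

29 is prime, so ord(21) divides φ(29) = 28.
Divisors of 28: 1, 2, 4, 7, 14, 28.
Repeated squaring: 21^1 ≡ 21, 21^2 ≡ 6, 21^4 ≡ 7, 21^8 ≡ 20, 21^16 ≡ 23 (mod 29).
Test 21^d mod 29 for each divisor d in increasing order:
21^1 ≡ 21
21^2 ≡ 6
21^4 ≡ 7
21^7 = 21^4·21^2·21^1 ≡ 12
21^14 = 21^8·21^4·21^2 ≡ 28
21^28 = 21^16·21^8·21^4 ≡ 1  ← first divisor giving 1
The order is 28.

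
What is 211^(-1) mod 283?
169

gcd(211, 283) = 1, so the inverse exists.
Extended Euclidean algorithm on (283, 211):
283 = 1 × 211 + 72  ⟹  72 = (1)·283 + (-1)·211
211 = 2 × 72 + 67  ⟹  67 = (-2)·283 + (3)·211
72 = 1 × 67 + 5  ⟹  5 = (3)·283 + (-4)·211
67 = 13 × 5 + 2  ⟹  2 = (-41)·283 + (55)·211
5 = 2 × 2 + 1  ⟹  1 = (85)·283 + (-114)·211
So (-114)·211 ≡ 1 (mod 283), i.e. 211^(-1) ≡ -114 ≡ 169 (mod 283).
Check: 211 × 169 = 35659 ≡ 1 (mod 283)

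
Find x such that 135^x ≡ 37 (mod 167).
97

Baby-step giant-step with step n = ⌈√167⌉ = 13.
Baby steps 135^j mod 167 (j:value) for j=0..12: 0:1, 1:135, 2:22, 3:131, 4:150, 5:43, 6:127, 7:111, 8:122, 9:104, 10:12, 11:117, 12:97.
Giant-step multiplier: 135^(-13) ≡ 135^(166-13) = 135^153 ≡ 46 (mod 167).
Giant steps γ_i = 37·46^i mod 167: γ_0=37, γ_1=32, γ_2=136, γ_3=77, γ_4=35, γ_5=107, γ_6=79, γ_7=127 (in table at j=6).
x = i·n + j = 7·13 + 6 = 97.
Check: 135^97 ≡ 37 (mod 167).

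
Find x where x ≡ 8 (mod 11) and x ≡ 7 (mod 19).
140

Using Chinese Remainder Theorem:
M = 11 × 19 = 209
M1 = 19, M2 = 11
y1 = 19^(-1) mod 11 = 7
y2 = 11^(-1) mod 19 = 7
x = (8×19×7 + 7×11×7) mod 209 = 140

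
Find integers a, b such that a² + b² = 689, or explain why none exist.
8² + 25² (a=8, b=25)

Factorization: 689 = 13 × 53
By Fermat: n is sum of two squares iff every prime p ≡ 3 (mod 4) appears to even power.
All primes ≡ 3 (mod 4) appear to even power.
Search a = 0, 1, 2, … for 689 - a² a perfect square: first hit at a = 8: 689 - 64 = 625 = 25².
689 = 8² + 25² = 64 + 625 ✓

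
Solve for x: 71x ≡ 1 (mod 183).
116

gcd(71, 183) = 1, so the inverse exists.
Extended Euclidean algorithm on (183, 71):
183 = 2 × 71 + 41  ⟹  41 = (1)·183 + (-2)·71
71 = 1 × 41 + 30  ⟹  30 = (-1)·183 + (3)·71
41 = 1 × 30 + 11  ⟹  11 = (2)·183 + (-5)·71
30 = 2 × 11 + 8  ⟹  8 = (-5)·183 + (13)·71
11 = 1 × 8 + 3  ⟹  3 = (7)·183 + (-18)·71
8 = 2 × 3 + 2  ⟹  2 = (-19)·183 + (49)·71
3 = 1 × 2 + 1  ⟹  1 = (26)·183 + (-67)·71
So (-67)·71 ≡ 1 (mod 183), i.e. 71^(-1) ≡ -67 ≡ 116 (mod 183).
Check: 71 × 116 = 8236 ≡ 1 (mod 183)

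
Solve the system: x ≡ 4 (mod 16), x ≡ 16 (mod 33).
148

Using Chinese Remainder Theorem:
M = 16 × 33 = 528
M1 = 33, M2 = 16
y1 = 33^(-1) mod 16 = 1
y2 = 16^(-1) mod 33 = 31
x = (4×33×1 + 16×16×31) mod 528 = 148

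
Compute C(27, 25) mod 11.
10

Using Lucas' theorem:
Write n=27 and k=25 in base 11:
n in base 11: [2, 5]
k in base 11: [2, 3]
C(27,25) mod 11 = ∏ C(n_i, k_i) mod 11
Digit binomials (mod 11): C(2,2) = 1; C(5,3) = 10
Product: 1 × 10 = 10 ≡ 10 (mod 11)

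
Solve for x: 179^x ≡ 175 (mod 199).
176

Baby-step giant-step with step n = ⌈√199⌉ = 15.
Baby steps 179^j mod 199 (j:value) for j=0..14: 0:1, 1:179, 2:2, 3:159, 4:4, 5:119, 6:8, 7:39, 8:16, 9:78, 10:32, 11:156, 12:64, 13:113, 14:128.
Giant-step multiplier: 179^(-15) ≡ 179^(198-15) = 179^183 ≡ 59 (mod 199).
Giant steps γ_i = 175·59^i mod 199: γ_0=175, γ_1=176, γ_2=36, γ_3=134, γ_4=145, γ_5=197, γ_6=81, γ_7=3, γ_8=177, γ_9=95, γ_10=33, γ_11=156 (in table at j=11).
x = i·n + j = 11·15 + 11 = 176.
Check: 179^176 ≡ 175 (mod 199).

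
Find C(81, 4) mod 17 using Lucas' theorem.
1

Using Lucas' theorem:
Write n=81 and k=4 in base 17:
n in base 17: [4, 13]
k in base 17: [0, 4]
C(81,4) mod 17 = ∏ C(n_i, k_i) mod 17
Digit binomials (mod 17): C(4,0) = 1; C(13,4) = 715 ≡ 1
Product: 1 × 1 = 1 ≡ 1 (mod 17)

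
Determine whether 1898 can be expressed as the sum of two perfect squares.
7² + 43² (a=7, b=43)

Factorization: 1898 = 2 × 13 × 73
By Fermat: n is sum of two squares iff every prime p ≡ 3 (mod 4) appears to even power.
All primes ≡ 3 (mod 4) appear to even power.
Search a = 0, 1, 2, … for 1898 - a² a perfect square: first hit at a = 7: 1898 - 49 = 1849 = 43².
1898 = 7² + 43² = 49 + 1849 ✓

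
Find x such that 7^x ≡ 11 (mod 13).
5

Baby-step giant-step with step n = ⌈√13⌉ = 4.
Baby steps 7^j mod 13 (j:value) for j=0..3: 0:1, 1:7, 2:10, 3:5.
Giant-step multiplier: 7^(-4) ≡ 7^(12-4) = 7^8 ≡ 3 (mod 13).
Giant steps γ_i = 11·3^i mod 13: γ_0=11, γ_1=7 (in table at j=1).
x = i·n + j = 1·4 + 1 = 5.
Check: 7^5 ≡ 11 (mod 13).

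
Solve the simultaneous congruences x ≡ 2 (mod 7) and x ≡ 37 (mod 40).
37

Using Chinese Remainder Theorem:
M = 7 × 40 = 280
M1 = 40, M2 = 7
y1 = 40^(-1) mod 7 = 3
y2 = 7^(-1) mod 40 = 23
x = (2×40×3 + 37×7×23) mod 280 = 37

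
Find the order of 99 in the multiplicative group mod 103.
102

103 is prime, so ord(99) divides φ(103) = 102.
Divisors of 102: 1, 2, 3, 6, 17, 34, 51, 102.
Repeated squaring: 99^1 ≡ 99, 99^2 ≡ 16, 99^4 ≡ 50, 99^8 ≡ 28, 99^16 ≡ 63, 99^32 ≡ 55, 99^64 ≡ 38 (mod 103).
Test 99^d mod 103 for each divisor d in increasing order:
99^1 ≡ 99
99^2 ≡ 16
99^3 = 99^2·99^1 ≡ 39
99^6 = 99^4·99^2 ≡ 79
99^17 = 99^16·99^1 ≡ 57
99^34 = 99^32·99^2 ≡ 56
99^51 = 99^32·99^16·99^2·99^1 ≡ 102
99^102 = 99^64·99^32·99^4·99^2 ≡ 1  ← first divisor giving 1
The order is 102.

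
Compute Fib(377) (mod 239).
195

Matrix identity: Q^n = [[F_(n+1), F_n], [F_n, F_(n-1)]] with Q = [[1,1],[1,0]].
n = 377 = 101111001₂. Square-and-multiply, entries mod 239:
Q^1 = [[1,1],[1,0]]
Q^2 = (Q^1)² = [[2,1],[1,1]]
Q^5 = (Q^2)²·Q = [[8,5],[5,3]]
Q^11 = (Q^5)²·Q = [[144,89],[89,55]]
Q^23 = (Q^11)²·Q = [[2,216],[216,25]]
Q^47 = (Q^23)²·Q = [[151,55],[55,96]]
Q^94 = (Q^47)² = [[14,201],[201,52]]
Q^188 = (Q^94)² = [[206,121],[121,85]]
Q^377 = (Q^188)²·Q = [[34,195],[195,78]]
F_377 mod 239 = Q^377[0][1] = 195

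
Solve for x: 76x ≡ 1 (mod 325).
201

gcd(76, 325) = 1, so the inverse exists.
Extended Euclidean algorithm on (325, 76):
325 = 4 × 76 + 21  ⟹  21 = (1)·325 + (-4)·76
76 = 3 × 21 + 13  ⟹  13 = (-3)·325 + (13)·76
21 = 1 × 13 + 8  ⟹  8 = (4)·325 + (-17)·76
13 = 1 × 8 + 5  ⟹  5 = (-7)·325 + (30)·76
8 = 1 × 5 + 3  ⟹  3 = (11)·325 + (-47)·76
5 = 1 × 3 + 2  ⟹  2 = (-18)·325 + (77)·76
3 = 1 × 2 + 1  ⟹  1 = (29)·325 + (-124)·76
So (-124)·76 ≡ 1 (mod 325), i.e. 76^(-1) ≡ -124 ≡ 201 (mod 325).
Check: 76 × 201 = 15276 ≡ 1 (mod 325)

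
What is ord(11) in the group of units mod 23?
22

23 is prime, so ord(11) divides φ(23) = 22.
Divisors of 22: 1, 2, 11, 22.
Repeated squaring: 11^1 ≡ 11, 11^2 ≡ 6, 11^4 ≡ 13, 11^8 ≡ 8, 11^16 ≡ 18 (mod 23).
Test 11^d mod 23 for each divisor d in increasing order:
11^1 ≡ 11
11^2 ≡ 6
11^11 = 11^8·11^2·11^1 ≡ 22
11^22 = 11^16·11^4·11^2 ≡ 1  ← first divisor giving 1
The order is 22.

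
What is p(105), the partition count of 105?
342325709

p(n) counts ways to write n as a sum of positive integers (order ignored).
Euler's pentagonal recurrence: p(k) = p(k-1) + p(k-2) - p(k-5) - p(k-7) + p(k-12) + p(k-15) - ... (offsets j(3j∓1)/2, signs ++--, p(0)=1, p(<0)=0).
DP table for k = 0..104: p(0)=1, p(1)=1, p(2)=2, p(3)=3, p(4)=5, p(5)=7, p(6)=11, p(7)=15, p(8)=22, p(9)=30, p(10)=42, p(11)=56, p(12)=77, p(13)=101, p(14)=135, p(15)=176, p(16)=231, p(17)=297, p(18)=385, p(19)=490, p(20)=627, p(21)=792, p(22)=1002, p(23)=1255, p(24)=1575, p(25)=1958, p(26)=2436, p(27)=3010, p(28)=3718, p(29)=4565, p(30)=5604, p(31)=6842, p(32)=8349, p(33)=10143, p(34)=12310, p(35)=14883, p(36)=17977, p(37)=21637, p(38)=26015, p(39)=31185, p(40)=37338, p(41)=44583, p(42)=53174, p(43)=63261, p(44)=75175, p(45)=89134, p(46)=105558, p(47)=124754, p(48)=147273, p(49)=173525, p(50)=204226, p(51)=239943, p(52)=281589, p(53)=329931, p(54)=386155, p(55)=451276, p(56)=526823, p(57)=614154, p(58)=715220, p(59)=831820, p(60)=966467, p(61)=1121505, p(62)=1300156, p(63)=1505499, p(64)=1741630, p(65)=2012558, p(66)=2323520, p(67)=2679689, p(68)=3087735, p(69)=3554345, p(70)=4087968, p(71)=4697205, p(72)=5392783, p(73)=6185689, p(74)=7089500, p(75)=8118264, p(76)=9289091, p(77)=10619863, p(78)=12132164, p(79)=13848650, p(80)=15796476, p(81)=18004327, p(82)=20506255, p(83)=23338469, p(84)=26543660, p(85)=30167357, p(86)=34262962, p(87)=38887673, p(88)=44108109, p(89)=49995925, p(90)=56634173, p(91)=64112359, p(92)=72533807, p(93)=82010177, p(94)=92669720, p(95)=104651419, p(96)=118114304, p(97)=133230930, p(98)=150198136, p(99)=169229875, p(100)=190569292, p(101)=214481126, p(102)=241265379, p(103)=271248950, p(104)=304801365.
Final step: p(105) = p(104) + p(103) - p(100) - p(98) + p(93) + p(90) - p(83) - p(79) + p(70) + p(65) - p(54) - p(48) + p(35) + p(28) - p(13) - p(5)
= 304801365 + 271248950 - 190569292 - 150198136 + 82010177 + 56634173 - 23338469 - 13848650 + 4087968 + 2012558 - 386155 - 147273 + 14883 + 3718 - 101 - 7
= 342325709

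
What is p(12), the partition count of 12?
77

p(n) counts ways to write n as a sum of positive integers (order ignored).
Euler's pentagonal recurrence: p(k) = p(k-1) + p(k-2) - p(k-5) - p(k-7) + p(k-12) + p(k-15) - ... (offsets j(3j∓1)/2, signs ++--, p(0)=1, p(<0)=0).
DP table for k = 0..11: p(0)=1, p(1)=1, p(2)=2, p(3)=3, p(4)=5, p(5)=7, p(6)=11, p(7)=15, p(8)=22, p(9)=30, p(10)=42, p(11)=56.
Final step: p(12) = p(11) + p(10) - p(7) - p(5) + p(0)
= 56 + 42 - 15 - 7 + 1
= 77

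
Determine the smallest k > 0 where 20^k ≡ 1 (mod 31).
15

31 is prime, so ord(20) divides φ(31) = 30.
Divisors of 30: 1, 2, 3, 5, 6, 10, 15, 30.
Repeated squaring: 20^1 ≡ 20, 20^2 ≡ 28, 20^4 ≡ 9, 20^8 ≡ 19, 20^16 ≡ 20 (mod 31).
Test 20^d mod 31 for each divisor d in increasing order:
20^1 ≡ 20
20^2 ≡ 28
20^3 = 20^2·20^1 ≡ 2
20^5 = 20^4·20^1 ≡ 25
20^6 = 20^4·20^2 ≡ 4
20^10 = 20^8·20^2 ≡ 5
20^15 = 20^8·20^4·20^2·20^1 ≡ 1  ← first divisor giving 1
The order is 15.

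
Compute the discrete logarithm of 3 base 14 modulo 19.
7

Baby-step giant-step with step n = ⌈√19⌉ = 5.
Baby steps 14^j mod 19 (j:value) for j=0..4: 0:1, 1:14, 2:6, 3:8, 4:17.
Giant-step multiplier: 14^(-5) ≡ 14^(18-5) = 14^13 ≡ 2 (mod 19).
Giant steps γ_i = 3·2^i mod 19: γ_0=3, γ_1=6 (in table at j=2).
x = i·n + j = 1·5 + 2 = 7.
Check: 14^7 ≡ 3 (mod 19).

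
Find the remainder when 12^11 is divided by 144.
0

Repeated squaring. Binary of 11 = 1011.
12^1 ≡ 12 (mod 144); 12^2 ≡ 0 (mod 144); 12^4 ≡ 0 (mod 144); 12^8 ≡ 0 (mod 144)
12^11 = 12^1 × 12^2 × 12^8 ≡ 0 (mod 144)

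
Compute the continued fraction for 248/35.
[7; 11, 1, 2]

Euclidean algorithm steps:
248 = 7 × 35 + 3
35 = 11 × 3 + 2
3 = 1 × 2 + 1
2 = 2 × 1 + 0
Continued fraction: [7; 11, 1, 2]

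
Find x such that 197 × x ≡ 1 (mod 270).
233

gcd(197, 270) = 1, so the inverse exists.
Extended Euclidean algorithm on (270, 197):
270 = 1 × 197 + 73  ⟹  73 = (1)·270 + (-1)·197
197 = 2 × 73 + 51  ⟹  51 = (-2)·270 + (3)·197
73 = 1 × 51 + 22  ⟹  22 = (3)·270 + (-4)·197
51 = 2 × 22 + 7  ⟹  7 = (-8)·270 + (11)·197
22 = 3 × 7 + 1  ⟹  1 = (27)·270 + (-37)·197
So (-37)·197 ≡ 1 (mod 270), i.e. 197^(-1) ≡ -37 ≡ 233 (mod 270).
Check: 197 × 233 = 45901 ≡ 1 (mod 270)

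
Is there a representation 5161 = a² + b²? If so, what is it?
20² + 69² (a=20, b=69)

Factorization: 5161 = 13 × 397
By Fermat: n is sum of two squares iff every prime p ≡ 3 (mod 4) appears to even power.
All primes ≡ 3 (mod 4) appear to even power.
Search a = 0, 1, 2, … for 5161 - a² a perfect square: first hit at a = 20: 5161 - 400 = 4761 = 69².
5161 = 20² + 69² = 400 + 4761 ✓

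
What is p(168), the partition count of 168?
228204732751

p(n) counts ways to write n as a sum of positive integers (order ignored).
Euler's pentagonal recurrence: p(k) = p(k-1) + p(k-2) - p(k-5) - p(k-7) + p(k-12) + p(k-15) - ... (offsets j(3j∓1)/2, signs ++--, p(0)=1, p(<0)=0).
DP table for k = 0..167: p(0)=1, p(1)=1, p(2)=2, p(3)=3, p(4)=5, p(5)=7, p(6)=11, p(7)=15, p(8)=22, p(9)=30, p(10)=42, p(11)=56, p(12)=77, p(13)=101, p(14)=135, p(15)=176, p(16)=231, p(17)=297, p(18)=385, p(19)=490, p(20)=627, p(21)=792, p(22)=1002, p(23)=1255, p(24)=1575, p(25)=1958, p(26)=2436, p(27)=3010, p(28)=3718, p(29)=4565, p(30)=5604, p(31)=6842, p(32)=8349, p(33)=10143, p(34)=12310, p(35)=14883, p(36)=17977, p(37)=21637, p(38)=26015, p(39)=31185, p(40)=37338, p(41)=44583, p(42)=53174, p(43)=63261, p(44)=75175, p(45)=89134, p(46)=105558, p(47)=124754, p(48)=147273, p(49)=173525, p(50)=204226, p(51)=239943, p(52)=281589, p(53)=329931, p(54)=386155, p(55)=451276, p(56)=526823, p(57)=614154, p(58)=715220, p(59)=831820, p(60)=966467, p(61)=1121505, p(62)=1300156, p(63)=1505499, p(64)=1741630, p(65)=2012558, p(66)=2323520, p(67)=2679689, p(68)=3087735, p(69)=3554345, p(70)=4087968, p(71)=4697205, p(72)=5392783, p(73)=6185689, p(74)=7089500, p(75)=8118264, p(76)=9289091, p(77)=10619863, p(78)=12132164, p(79)=13848650, p(80)=15796476, p(81)=18004327, p(82)=20506255, p(83)=23338469, p(84)=26543660, p(85)=30167357, p(86)=34262962, p(87)=38887673, p(88)=44108109, p(89)=49995925, p(90)=56634173, p(91)=64112359, p(92)=72533807, p(93)=82010177, p(94)=92669720, p(95)=104651419, p(96)=118114304, p(97)=133230930, p(98)=150198136, p(99)=169229875, p(100)=190569292, p(101)=214481126, p(102)=241265379, p(103)=271248950, p(104)=304801365, p(105)=342325709, p(106)=384276336, p(107)=431149389, p(108)=483502844, p(109)=541946240, p(110)=607163746, p(111)=679903203, p(112)=761002156, p(113)=851376628, p(114)=952050665, p(115)=1064144451, p(116)=1188908248, p(117)=1327710076, p(118)=1482074143, p(119)=1653668665, p(120)=1844349560, p(121)=2056148051, p(122)=2291320912, p(123)=2552338241, p(124)=2841940500, p(125)=3163127352, p(126)=3519222692, p(127)=3913864295, p(128)=4351078600, p(129)=4835271870, p(130)=5371315400, p(131)=5964539504, p(132)=6620830889, p(133)=7346629512, p(134)=8149040695, p(135)=9035836076, p(136)=10015581680, p(137)=11097645016, p(138)=12292341831, p(139)=13610949895, p(140)=15065878135, p(141)=16670689208, p(142)=18440293320, p(143)=20390982757, p(144)=22540654445, p(145)=24908858009, p(146)=27517052599, p(147)=30388671978, p(148)=33549419497, p(149)=37027355200, p(150)=40853235313, p(151)=45060624582, p(152)=49686288421, p(153)=54770336324, p(154)=60356673280, p(155)=66493182097, p(156)=73232243759, p(157)=80630964769, p(158)=88751778802, p(159)=97662728555, p(160)=107438159466, p(161)=118159068427, p(162)=129913904637, p(163)=142798995930, p(164)=156919475295, p(165)=172389800255, p(166)=189334822579, p(167)=207890420102.
Final step: p(168) = p(167) + p(166) - p(163) - p(161) + p(156) + p(153) - p(146) - p(142) + p(133) + p(128) - p(117) - p(111) + p(98) + p(91) - p(76) - p(68) + p(51) + p(42) - p(23) - p(13)
= 207890420102 + 189334822579 - 142798995930 - 118159068427 + 73232243759 + 54770336324 - 27517052599 - 18440293320 + 7346629512 + 4351078600 - 1327710076 - 679903203 + 150198136 + 64112359 - 9289091 - 3087735 + 239943 + 53174 - 1255 - 101
= 228204732751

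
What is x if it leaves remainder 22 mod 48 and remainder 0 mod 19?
646

Using Chinese Remainder Theorem:
M = 48 × 19 = 912
M1 = 19, M2 = 48
y1 = 19^(-1) mod 48 = 43
y2 = 48^(-1) mod 19 = 2
x = (22×19×43 + 0×48×2) mod 912 = 646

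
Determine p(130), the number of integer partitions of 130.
5371315400

p(n) counts ways to write n as a sum of positive integers (order ignored).
Euler's pentagonal recurrence: p(k) = p(k-1) + p(k-2) - p(k-5) - p(k-7) + p(k-12) + p(k-15) - ... (offsets j(3j∓1)/2, signs ++--, p(0)=1, p(<0)=0).
DP table for k = 0..129: p(0)=1, p(1)=1, p(2)=2, p(3)=3, p(4)=5, p(5)=7, p(6)=11, p(7)=15, p(8)=22, p(9)=30, p(10)=42, p(11)=56, p(12)=77, p(13)=101, p(14)=135, p(15)=176, p(16)=231, p(17)=297, p(18)=385, p(19)=490, p(20)=627, p(21)=792, p(22)=1002, p(23)=1255, p(24)=1575, p(25)=1958, p(26)=2436, p(27)=3010, p(28)=3718, p(29)=4565, p(30)=5604, p(31)=6842, p(32)=8349, p(33)=10143, p(34)=12310, p(35)=14883, p(36)=17977, p(37)=21637, p(38)=26015, p(39)=31185, p(40)=37338, p(41)=44583, p(42)=53174, p(43)=63261, p(44)=75175, p(45)=89134, p(46)=105558, p(47)=124754, p(48)=147273, p(49)=173525, p(50)=204226, p(51)=239943, p(52)=281589, p(53)=329931, p(54)=386155, p(55)=451276, p(56)=526823, p(57)=614154, p(58)=715220, p(59)=831820, p(60)=966467, p(61)=1121505, p(62)=1300156, p(63)=1505499, p(64)=1741630, p(65)=2012558, p(66)=2323520, p(67)=2679689, p(68)=3087735, p(69)=3554345, p(70)=4087968, p(71)=4697205, p(72)=5392783, p(73)=6185689, p(74)=7089500, p(75)=8118264, p(76)=9289091, p(77)=10619863, p(78)=12132164, p(79)=13848650, p(80)=15796476, p(81)=18004327, p(82)=20506255, p(83)=23338469, p(84)=26543660, p(85)=30167357, p(86)=34262962, p(87)=38887673, p(88)=44108109, p(89)=49995925, p(90)=56634173, p(91)=64112359, p(92)=72533807, p(93)=82010177, p(94)=92669720, p(95)=104651419, p(96)=118114304, p(97)=133230930, p(98)=150198136, p(99)=169229875, p(100)=190569292, p(101)=214481126, p(102)=241265379, p(103)=271248950, p(104)=304801365, p(105)=342325709, p(106)=384276336, p(107)=431149389, p(108)=483502844, p(109)=541946240, p(110)=607163746, p(111)=679903203, p(112)=761002156, p(113)=851376628, p(114)=952050665, p(115)=1064144451, p(116)=1188908248, p(117)=1327710076, p(118)=1482074143, p(119)=1653668665, p(120)=1844349560, p(121)=2056148051, p(122)=2291320912, p(123)=2552338241, p(124)=2841940500, p(125)=3163127352, p(126)=3519222692, p(127)=3913864295, p(128)=4351078600, p(129)=4835271870.
Final step: p(130) = p(129) + p(128) - p(125) - p(123) + p(118) + p(115) - p(108) - p(104) + p(95) + p(90) - p(79) - p(73) + p(60) + p(53) - p(38) - p(30) + p(13) + p(4)
= 4835271870 + 4351078600 - 3163127352 - 2552338241 + 1482074143 + 1064144451 - 483502844 - 304801365 + 104651419 + 56634173 - 13848650 - 6185689 + 966467 + 329931 - 26015 - 5604 + 101 + 5
= 5371315400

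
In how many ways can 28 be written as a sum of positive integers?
3718

p(n) counts ways to write n as a sum of positive integers (order ignored).
Euler's pentagonal recurrence: p(k) = p(k-1) + p(k-2) - p(k-5) - p(k-7) + p(k-12) + p(k-15) - ... (offsets j(3j∓1)/2, signs ++--, p(0)=1, p(<0)=0).
DP table for k = 0..27: p(0)=1, p(1)=1, p(2)=2, p(3)=3, p(4)=5, p(5)=7, p(6)=11, p(7)=15, p(8)=22, p(9)=30, p(10)=42, p(11)=56, p(12)=77, p(13)=101, p(14)=135, p(15)=176, p(16)=231, p(17)=297, p(18)=385, p(19)=490, p(20)=627, p(21)=792, p(22)=1002, p(23)=1255, p(24)=1575, p(25)=1958, p(26)=2436, p(27)=3010.
Final step: p(28) = p(27) + p(26) - p(23) - p(21) + p(16) + p(13) - p(6) - p(2)
= 3010 + 2436 - 1255 - 792 + 231 + 101 - 11 - 2
= 3718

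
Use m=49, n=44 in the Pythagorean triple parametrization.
(465, 4312, 4337)

Euclid's formula: a = m² - n², b = 2mn, c = m² + n²
m = 49, n = 44
a = 49² - 44² = 2401 - 1936 = 465
b = 2 × 49 × 44 = 4312
c = 49² + 44² = 2401 + 1936 = 4337
Verification: 465² + 4312² = 216225 + 18593344 = 18809569 = 4337² ✓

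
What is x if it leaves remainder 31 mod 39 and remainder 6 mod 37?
265

Using Chinese Remainder Theorem:
M = 39 × 37 = 1443
M1 = 37, M2 = 39
y1 = 37^(-1) mod 39 = 19
y2 = 39^(-1) mod 37 = 19
x = (31×37×19 + 6×39×19) mod 1443 = 265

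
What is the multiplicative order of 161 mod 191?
38

191 is prime, so ord(161) divides φ(191) = 190.
Divisors of 190: 1, 2, 5, 10, 19, 38, 95, 190.
Repeated squaring: 161^1 ≡ 161, 161^2 ≡ 136, 161^4 ≡ 160, 161^8 ≡ 6, 161^16 ≡ 36, 161^32 ≡ 150, 161^64 ≡ 153, 161^128 ≡ 107 (mod 191).
Test 161^d mod 191 for each divisor d in increasing order:
161^1 ≡ 161
161^2 ≡ 136
161^5 = 161^4·161^1 ≡ 166
161^10 = 161^8·161^2 ≡ 52
161^19 = 161^16·161^2·161^1 ≡ 190
161^38 = 161^32·161^4·161^2 ≡ 1  ← first divisor giving 1
The order is 38.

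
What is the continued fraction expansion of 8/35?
[0; 4, 2, 1, 2]

Euclidean algorithm steps:
8 = 0 × 35 + 8
35 = 4 × 8 + 3
8 = 2 × 3 + 2
3 = 1 × 2 + 1
2 = 2 × 1 + 0
Continued fraction: [0; 4, 2, 1, 2]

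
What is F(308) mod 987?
843

Matrix identity: Q^n = [[F_(n+1), F_n], [F_n, F_(n-1)]] with Q = [[1,1],[1,0]].
n = 308 = 100110100₂. Square-and-multiply, entries mod 987:
Q^1 = [[1,1],[1,0]]
Q^2 = (Q^1)² = [[2,1],[1,1]]
Q^4 = (Q^2)² = [[5,3],[3,2]]
Q^9 = (Q^4)²·Q = [[55,34],[34,21]]
Q^19 = (Q^9)²·Q = [[843,233],[233,610]]
Q^38 = (Q^19)² = [[13,8],[8,5]]
Q^77 = (Q^38)²·Q = [[377,233],[233,144]]
Q^154 = (Q^77)² = [[5,979],[979,13]]
Q^308 = (Q^154)² = [[89,843],[843,233]]
F_308 mod 987 = Q^308[0][1] = 843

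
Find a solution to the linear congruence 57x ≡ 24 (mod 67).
x ≡ 11 (mod 67)

gcd(57, 67) = 1, which divides 24, so solutions exist.
Find 57^(-1) mod 67 by the extended Euclidean algorithm:
67 = 1 × 57 + 10  ⟹  10 = (1)·67 + (-1)·57
57 = 5 × 10 + 7  ⟹  7 = (-5)·67 + (6)·57
10 = 1 × 7 + 3  ⟹  3 = (6)·67 + (-7)·57
7 = 2 × 3 + 1  ⟹  1 = (-17)·67 + (20)·57
So (20)·57 ≡ 1 (mod 67), i.e. 57^(-1) ≡ 20 (mod 67).
x ≡ 20 × 24 = 480 ≡ 11 (mod 67).
Check: 57 × 11 = 627 ≡ 24 (mod 67).
Unique solution: x ≡ 11 (mod 67)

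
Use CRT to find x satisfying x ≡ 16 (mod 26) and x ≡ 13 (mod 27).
94

Using Chinese Remainder Theorem:
M = 26 × 27 = 702
M1 = 27, M2 = 26
y1 = 27^(-1) mod 26 = 1
y2 = 26^(-1) mod 27 = 26
x = (16×27×1 + 13×26×26) mod 702 = 94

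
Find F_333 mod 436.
34

Matrix identity: Q^n = [[F_(n+1), F_n], [F_n, F_(n-1)]] with Q = [[1,1],[1,0]].
n = 333 = 101001101₂. Square-and-multiply, entries mod 436:
Q^1 = [[1,1],[1,0]]
Q^2 = (Q^1)² = [[2,1],[1,1]]
Q^5 = (Q^2)²·Q = [[8,5],[5,3]]
Q^10 = (Q^5)² = [[89,55],[55,34]]
Q^20 = (Q^10)² = [[46,225],[225,257]]
Q^41 = (Q^20)²·Q = [[144,421],[421,159]]
Q^83 = (Q^41)²·Q = [[284,33],[33,251]]
Q^166 = (Q^83)² = [[213,215],[215,434]]
Q^333 = (Q^166)²·Q = [[55,34],[34,21]]
F_333 mod 436 = Q^333[0][1] = 34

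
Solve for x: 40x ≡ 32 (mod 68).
x ≡ 11 (mod 17)

gcd(40, 68) = 4, which divides 32, so solutions exist.
Divide through by 4: 10x ≡ 8 (mod 17).
Find 10^(-1) mod 17 by the extended Euclidean algorithm:
17 = 1 × 10 + 7  ⟹  7 = (1)·17 + (-1)·10
10 = 1 × 7 + 3  ⟹  3 = (-1)·17 + (2)·10
7 = 2 × 3 + 1  ⟹  1 = (3)·17 + (-5)·10
So (-5)·10 ≡ 1 (mod 17), i.e. 10^(-1) ≡ -5 ≡ 12 (mod 17).
x ≡ 12 × 8 = 96 ≡ 11 (mod 17).
Check: 40 × 11 = 440 ≡ 32 (mod 68).
x ≡ 11 (mod 17), giving 4 solutions mod 68.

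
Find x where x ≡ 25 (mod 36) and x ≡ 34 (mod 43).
421

Using Chinese Remainder Theorem:
M = 36 × 43 = 1548
M1 = 43, M2 = 36
y1 = 43^(-1) mod 36 = 31
y2 = 36^(-1) mod 43 = 6
x = (25×43×31 + 34×36×6) mod 1548 = 421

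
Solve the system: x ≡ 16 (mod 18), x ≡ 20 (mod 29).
484

Using Chinese Remainder Theorem:
M = 18 × 29 = 522
M1 = 29, M2 = 18
y1 = 29^(-1) mod 18 = 5
y2 = 18^(-1) mod 29 = 21
x = (16×29×5 + 20×18×21) mod 522 = 484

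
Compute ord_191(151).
190

191 is prime, so ord(151) divides φ(191) = 190.
Divisors of 190: 1, 2, 5, 10, 19, 38, 95, 190.
Repeated squaring: 151^1 ≡ 151, 151^2 ≡ 72, 151^4 ≡ 27, 151^8 ≡ 156, 151^16 ≡ 79, 151^32 ≡ 129, 151^64 ≡ 24, 151^128 ≡ 3 (mod 191).
Test 151^d mod 191 for each divisor d in increasing order:
151^1 ≡ 151
151^2 ≡ 72
151^5 = 151^4·151^1 ≡ 66
151^10 = 151^8·151^2 ≡ 154
151^19 = 151^16·151^2·151^1 ≡ 152
151^38 = 151^32·151^4·151^2 ≡ 184
151^95 = 151^64·151^16·151^8·151^4·151^2·151^1 ≡ 190
151^190 = 151^128·151^32·151^16·151^8·151^4·151^2 ≡ 1  ← first divisor giving 1
The order is 190.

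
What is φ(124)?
60

124 = 2^2 × 31
φ(n) = n × ∏(1 - 1/p) for each prime p dividing n
φ(124) = 124 × (1 - 1/2) × (1 - 1/31) = 60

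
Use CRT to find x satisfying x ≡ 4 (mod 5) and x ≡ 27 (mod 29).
114

Using Chinese Remainder Theorem:
M = 5 × 29 = 145
M1 = 29, M2 = 5
y1 = 29^(-1) mod 5 = 4
y2 = 5^(-1) mod 29 = 6
x = (4×29×4 + 27×5×6) mod 145 = 114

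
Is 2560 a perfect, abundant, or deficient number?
abundant

Proper divisors of 2560: sum = 1 + 2 + 4 + 5 + 8 + 10 + 16 + 20 + ... + 320 + 512 + 640 + 1280 (19 divisors) = 3578
Since 3578 > 2560, 2560 is abundant.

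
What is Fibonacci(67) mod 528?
101

Matrix identity: Q^n = [[F_(n+1), F_n], [F_n, F_(n-1)]] with Q = [[1,1],[1,0]].
n = 67 = 1000011₂. Square-and-multiply, entries mod 528:
Q^1 = [[1,1],[1,0]]
Q^2 = (Q^1)² = [[2,1],[1,1]]
Q^4 = (Q^2)² = [[5,3],[3,2]]
Q^8 = (Q^4)² = [[34,21],[21,13]]
Q^16 = (Q^8)² = [[13,459],[459,82]]
Q^33 = (Q^16)²·Q = [[487,178],[178,309]]
Q^67 = (Q^33)²·Q = [[285,101],[101,184]]
F_67 mod 528 = Q^67[0][1] = 101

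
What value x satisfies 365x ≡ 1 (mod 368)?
245

gcd(365, 368) = 1, so the inverse exists.
Extended Euclidean algorithm on (368, 365):
368 = 1 × 365 + 3  ⟹  3 = (1)·368 + (-1)·365
365 = 121 × 3 + 2  ⟹  2 = (-121)·368 + (122)·365
3 = 1 × 2 + 1  ⟹  1 = (122)·368 + (-123)·365
So (-123)·365 ≡ 1 (mod 368), i.e. 365^(-1) ≡ -123 ≡ 245 (mod 368).
Check: 365 × 245 = 89425 ≡ 1 (mod 368)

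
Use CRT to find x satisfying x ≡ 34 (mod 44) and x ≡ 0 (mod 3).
78

Using Chinese Remainder Theorem:
M = 44 × 3 = 132
M1 = 3, M2 = 44
y1 = 3^(-1) mod 44 = 15
y2 = 44^(-1) mod 3 = 2
x = (34×3×15 + 0×44×2) mod 132 = 78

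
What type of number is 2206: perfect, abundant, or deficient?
deficient

Proper divisors of 2206: sum = 1 + 2 + 1103 = 1106
Since 1106 < 2206, 2206 is deficient.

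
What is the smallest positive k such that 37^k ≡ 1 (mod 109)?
108

109 is prime, so ord(37) divides φ(109) = 108.
Divisors of 108: 1, 2, 3, 4, 6, 9, 12, 18, 27, 36, 54, 108.
Repeated squaring: 37^1 ≡ 37, 37^2 ≡ 61, 37^4 ≡ 15, 37^8 ≡ 7, 37^16 ≡ 49, 37^32 ≡ 3, 37^64 ≡ 9 (mod 109).
Test 37^d mod 109 for each divisor d in increasing order:
37^1 ≡ 37
37^2 ≡ 61
37^3 = 37^2·37^1 ≡ 77
37^4 ≡ 15
37^6 = 37^4·37^2 ≡ 43
37^9 = 37^8·37^1 ≡ 41
37^12 = 37^8·37^4 ≡ 105
37^18 = 37^16·37^2 ≡ 46
37^27 = 37^16·37^8·37^2·37^1 ≡ 33
37^36 = 37^32·37^4 ≡ 45
37^54 = 37^32·37^16·37^4·37^2 ≡ 108
37^108 = 37^64·37^32·37^8·37^4 ≡ 1  ← first divisor giving 1
The order is 108.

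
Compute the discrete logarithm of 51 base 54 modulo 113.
90

Baby-step giant-step with step n = ⌈√113⌉ = 11.
Baby steps 54^j mod 113 (j:value) for j=0..10: 0:1, 1:54, 2:91, 3:55, 4:32, 5:33, 6:87, 7:65, 8:7, 9:39, 10:72.
Giant-step multiplier: 54^(-11) ≡ 54^(112-11) = 54^101 ≡ 86 (mod 113).
Giant steps γ_i = 51·86^i mod 113: γ_0=51, γ_1=92, γ_2=2, γ_3=59, γ_4=102, γ_5=71, γ_6=4, γ_7=5, γ_8=91 (in table at j=2).
x = i·n + j = 8·11 + 2 = 90.
Check: 54^90 ≡ 51 (mod 113).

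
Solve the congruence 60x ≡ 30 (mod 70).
x ≡ 4 (mod 7)

gcd(60, 70) = 10, which divides 30, so solutions exist.
Divide through by 10: 6x ≡ 3 (mod 7).
Find 6^(-1) mod 7 by the extended Euclidean algorithm:
7 = 1 × 6 + 1  ⟹  1 = (1)·7 + (-1)·6
So (-1)·6 ≡ 1 (mod 7), i.e. 6^(-1) ≡ -1 ≡ 6 (mod 7).
x ≡ 6 × 3 = 18 ≡ 4 (mod 7).
Check: 60 × 4 = 240 ≡ 30 (mod 70).
x ≡ 4 (mod 7), giving 10 solutions mod 70.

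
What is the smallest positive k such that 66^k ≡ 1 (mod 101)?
100

101 is prime, so ord(66) divides φ(101) = 100.
Divisors of 100: 1, 2, 4, 5, 10, 20, 25, 50, 100.
Repeated squaring: 66^1 ≡ 66, 66^2 ≡ 13, 66^4 ≡ 68, 66^8 ≡ 79, 66^16 ≡ 80, 66^32 ≡ 37, 66^64 ≡ 56 (mod 101).
Test 66^d mod 101 for each divisor d in increasing order:
66^1 ≡ 66
66^2 ≡ 13
66^4 ≡ 68
66^5 = 66^4·66^1 ≡ 44
66^10 = 66^8·66^2 ≡ 17
66^20 = 66^16·66^4 ≡ 87
66^25 = 66^16·66^8·66^1 ≡ 91
66^50 = 66^32·66^16·66^2 ≡ 100
66^100 = 66^64·66^32·66^4 ≡ 1  ← first divisor giving 1
The order is 100.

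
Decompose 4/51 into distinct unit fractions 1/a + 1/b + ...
1/13 + 1/663

Greedy algorithm:
4/51: ceiling(51/4) = 13, use 1/13
1/663: ceiling(663/1) = 663, use 1/663
Result: 4/51 = 1/13 + 1/663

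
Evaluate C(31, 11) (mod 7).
0

Using Lucas' theorem:
Write n=31 and k=11 in base 7:
n in base 7: [4, 3]
k in base 7: [1, 4]
C(31,11) mod 7 = ∏ C(n_i, k_i) mod 7
Digit binomials (mod 7): C(4,1) = 4; C(3,4) = 0 (k_i > n_i)
Product: 4 × 0 = 0 ≡ 0 (mod 7)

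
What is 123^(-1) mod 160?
147

gcd(123, 160) = 1, so the inverse exists.
Extended Euclidean algorithm on (160, 123):
160 = 1 × 123 + 37  ⟹  37 = (1)·160 + (-1)·123
123 = 3 × 37 + 12  ⟹  12 = (-3)·160 + (4)·123
37 = 3 × 12 + 1  ⟹  1 = (10)·160 + (-13)·123
So (-13)·123 ≡ 1 (mod 160), i.e. 123^(-1) ≡ -13 ≡ 147 (mod 160).
Check: 123 × 147 = 18081 ≡ 1 (mod 160)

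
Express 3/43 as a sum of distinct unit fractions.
1/15 + 1/323 + 1/208335

Greedy algorithm:
3/43: ceiling(43/3) = 15, use 1/15
2/645: ceiling(645/2) = 323, use 1/323
1/208335: ceiling(208335/1) = 208335, use 1/208335
Result: 3/43 = 1/15 + 1/323 + 1/208335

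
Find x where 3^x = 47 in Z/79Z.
59

Baby-step giant-step with step n = ⌈√79⌉ = 9.
Baby steps 3^j mod 79 (j:value) for j=0..8: 0:1, 1:3, 2:9, 3:27, 4:2, 5:6, 6:18, 7:54, 8:4.
Giant-step multiplier: 3^(-9) ≡ 3^(78-9) = 3^69 ≡ 33 (mod 79).
Giant steps γ_i = 47·33^i mod 79: γ_0=47, γ_1=50, γ_2=70, γ_3=19, γ_4=74, γ_5=72, γ_6=6 (in table at j=5).
x = i·n + j = 6·9 + 5 = 59.
Check: 3^59 ≡ 47 (mod 79).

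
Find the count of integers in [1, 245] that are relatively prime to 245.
168

245 = 5 × 7^2
φ(n) = n × ∏(1 - 1/p) for each prime p dividing n
φ(245) = 245 × (1 - 1/5) × (1 - 1/7) = 168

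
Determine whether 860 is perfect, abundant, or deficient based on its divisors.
abundant

Proper divisors of 860: sum = 1 + 2 + 4 + 5 + 10 + 20 + 43 + 86 + 172 + 215 + 430 = 988
Since 988 > 860, 860 is abundant.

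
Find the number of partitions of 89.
49995925

p(n) counts ways to write n as a sum of positive integers (order ignored).
Euler's pentagonal recurrence: p(k) = p(k-1) + p(k-2) - p(k-5) - p(k-7) + p(k-12) + p(k-15) - ... (offsets j(3j∓1)/2, signs ++--, p(0)=1, p(<0)=0).
DP table for k = 0..88: p(0)=1, p(1)=1, p(2)=2, p(3)=3, p(4)=5, p(5)=7, p(6)=11, p(7)=15, p(8)=22, p(9)=30, p(10)=42, p(11)=56, p(12)=77, p(13)=101, p(14)=135, p(15)=176, p(16)=231, p(17)=297, p(18)=385, p(19)=490, p(20)=627, p(21)=792, p(22)=1002, p(23)=1255, p(24)=1575, p(25)=1958, p(26)=2436, p(27)=3010, p(28)=3718, p(29)=4565, p(30)=5604, p(31)=6842, p(32)=8349, p(33)=10143, p(34)=12310, p(35)=14883, p(36)=17977, p(37)=21637, p(38)=26015, p(39)=31185, p(40)=37338, p(41)=44583, p(42)=53174, p(43)=63261, p(44)=75175, p(45)=89134, p(46)=105558, p(47)=124754, p(48)=147273, p(49)=173525, p(50)=204226, p(51)=239943, p(52)=281589, p(53)=329931, p(54)=386155, p(55)=451276, p(56)=526823, p(57)=614154, p(58)=715220, p(59)=831820, p(60)=966467, p(61)=1121505, p(62)=1300156, p(63)=1505499, p(64)=1741630, p(65)=2012558, p(66)=2323520, p(67)=2679689, p(68)=3087735, p(69)=3554345, p(70)=4087968, p(71)=4697205, p(72)=5392783, p(73)=6185689, p(74)=7089500, p(75)=8118264, p(76)=9289091, p(77)=10619863, p(78)=12132164, p(79)=13848650, p(80)=15796476, p(81)=18004327, p(82)=20506255, p(83)=23338469, p(84)=26543660, p(85)=30167357, p(86)=34262962, p(87)=38887673, p(88)=44108109.
Final step: p(89) = p(88) + p(87) - p(84) - p(82) + p(77) + p(74) - p(67) - p(63) + p(54) + p(49) - p(38) - p(32) + p(19) + p(12)
= 44108109 + 38887673 - 26543660 - 20506255 + 10619863 + 7089500 - 2679689 - 1505499 + 386155 + 173525 - 26015 - 8349 + 490 + 77
= 49995925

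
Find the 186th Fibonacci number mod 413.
321

Matrix identity: Q^n = [[F_(n+1), F_n], [F_n, F_(n-1)]] with Q = [[1,1],[1,0]].
n = 186 = 10111010₂. Square-and-multiply, entries mod 413:
Q^1 = [[1,1],[1,0]]
Q^2 = (Q^1)² = [[2,1],[1,1]]
Q^5 = (Q^2)²·Q = [[8,5],[5,3]]
Q^11 = (Q^5)²·Q = [[144,89],[89,55]]
Q^23 = (Q^11)²·Q = [[112,160],[160,365]]
Q^46 = (Q^23)² = [[148,328],[328,233]]
Q^93 = (Q^46)²·Q = [[48,219],[219,242]]
Q^186 = (Q^93)² = [[292,321],[321,384]]
F_186 mod 413 = Q^186[0][1] = 321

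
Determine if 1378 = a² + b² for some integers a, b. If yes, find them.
3² + 37² (a=3, b=37)

Factorization: 1378 = 2 × 13 × 53
By Fermat: n is sum of two squares iff every prime p ≡ 3 (mod 4) appears to even power.
All primes ≡ 3 (mod 4) appear to even power.
Search a = 0, 1, 2, … for 1378 - a² a perfect square: first hit at a = 3: 1378 - 9 = 1369 = 37².
1378 = 3² + 37² = 9 + 1369 ✓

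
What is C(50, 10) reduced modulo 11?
0

Using Lucas' theorem:
Write n=50 and k=10 in base 11:
n in base 11: [4, 6]
k in base 11: [0, 10]
C(50,10) mod 11 = ∏ C(n_i, k_i) mod 11
Digit binomials (mod 11): C(4,0) = 1; C(6,10) = 0 (k_i > n_i)
Product: 1 × 0 = 0 ≡ 0 (mod 11)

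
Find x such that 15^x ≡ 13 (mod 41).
3

Baby-step giant-step with step n = ⌈√41⌉ = 7.
Baby steps 15^j mod 41 (j:value) for j=0..6: 0:1, 1:15, 2:20, 3:13, 4:31, 5:14, 6:5.
h = 13 is already in the table at j=3, so x = 3.
Check: 15^3 ≡ 13 (mod 41).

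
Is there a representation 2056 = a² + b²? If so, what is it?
30² + 34² (a=30, b=34)

Factorization: 2056 = 2^3 × 257
By Fermat: n is sum of two squares iff every prime p ≡ 3 (mod 4) appears to even power.
All primes ≡ 3 (mod 4) appear to even power.
Search a = 0, 1, 2, … for 2056 - a² a perfect square: first hit at a = 30: 2056 - 900 = 1156 = 34².
2056 = 30² + 34² = 900 + 1156 ✓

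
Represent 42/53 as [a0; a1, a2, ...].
[0; 1, 3, 1, 4, 2]

Euclidean algorithm steps:
42 = 0 × 53 + 42
53 = 1 × 42 + 11
42 = 3 × 11 + 9
11 = 1 × 9 + 2
9 = 4 × 2 + 1
2 = 2 × 1 + 0
Continued fraction: [0; 1, 3, 1, 4, 2]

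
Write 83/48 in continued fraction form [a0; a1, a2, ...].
[1; 1, 2, 1, 2, 4]

Euclidean algorithm steps:
83 = 1 × 48 + 35
48 = 1 × 35 + 13
35 = 2 × 13 + 9
13 = 1 × 9 + 4
9 = 2 × 4 + 1
4 = 4 × 1 + 0
Continued fraction: [1; 1, 2, 1, 2, 4]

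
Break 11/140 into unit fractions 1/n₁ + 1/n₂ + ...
1/13 + 1/607 + 1/1104740

Greedy algorithm:
11/140: ceiling(140/11) = 13, use 1/13
3/1820: ceiling(1820/3) = 607, use 1/607
1/1104740: ceiling(1104740/1) = 1104740, use 1/1104740
Result: 11/140 = 1/13 + 1/607 + 1/1104740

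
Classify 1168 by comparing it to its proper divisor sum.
deficient

Proper divisors of 1168: sum = 1 + 2 + 4 + 8 + 16 + 73 + 146 + 292 + 584 = 1126
Since 1126 < 1168, 1168 is deficient.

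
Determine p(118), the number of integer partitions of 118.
1482074143

p(n) counts ways to write n as a sum of positive integers (order ignored).
Euler's pentagonal recurrence: p(k) = p(k-1) + p(k-2) - p(k-5) - p(k-7) + p(k-12) + p(k-15) - ... (offsets j(3j∓1)/2, signs ++--, p(0)=1, p(<0)=0).
DP table for k = 0..117: p(0)=1, p(1)=1, p(2)=2, p(3)=3, p(4)=5, p(5)=7, p(6)=11, p(7)=15, p(8)=22, p(9)=30, p(10)=42, p(11)=56, p(12)=77, p(13)=101, p(14)=135, p(15)=176, p(16)=231, p(17)=297, p(18)=385, p(19)=490, p(20)=627, p(21)=792, p(22)=1002, p(23)=1255, p(24)=1575, p(25)=1958, p(26)=2436, p(27)=3010, p(28)=3718, p(29)=4565, p(30)=5604, p(31)=6842, p(32)=8349, p(33)=10143, p(34)=12310, p(35)=14883, p(36)=17977, p(37)=21637, p(38)=26015, p(39)=31185, p(40)=37338, p(41)=44583, p(42)=53174, p(43)=63261, p(44)=75175, p(45)=89134, p(46)=105558, p(47)=124754, p(48)=147273, p(49)=173525, p(50)=204226, p(51)=239943, p(52)=281589, p(53)=329931, p(54)=386155, p(55)=451276, p(56)=526823, p(57)=614154, p(58)=715220, p(59)=831820, p(60)=966467, p(61)=1121505, p(62)=1300156, p(63)=1505499, p(64)=1741630, p(65)=2012558, p(66)=2323520, p(67)=2679689, p(68)=3087735, p(69)=3554345, p(70)=4087968, p(71)=4697205, p(72)=5392783, p(73)=6185689, p(74)=7089500, p(75)=8118264, p(76)=9289091, p(77)=10619863, p(78)=12132164, p(79)=13848650, p(80)=15796476, p(81)=18004327, p(82)=20506255, p(83)=23338469, p(84)=26543660, p(85)=30167357, p(86)=34262962, p(87)=38887673, p(88)=44108109, p(89)=49995925, p(90)=56634173, p(91)=64112359, p(92)=72533807, p(93)=82010177, p(94)=92669720, p(95)=104651419, p(96)=118114304, p(97)=133230930, p(98)=150198136, p(99)=169229875, p(100)=190569292, p(101)=214481126, p(102)=241265379, p(103)=271248950, p(104)=304801365, p(105)=342325709, p(106)=384276336, p(107)=431149389, p(108)=483502844, p(109)=541946240, p(110)=607163746, p(111)=679903203, p(112)=761002156, p(113)=851376628, p(114)=952050665, p(115)=1064144451, p(116)=1188908248, p(117)=1327710076.
Final step: p(118) = p(117) + p(116) - p(113) - p(111) + p(106) + p(103) - p(96) - p(92) + p(83) + p(78) - p(67) - p(61) + p(48) + p(41) - p(26) - p(18) + p(1)
= 1327710076 + 1188908248 - 851376628 - 679903203 + 384276336 + 271248950 - 118114304 - 72533807 + 23338469 + 12132164 - 2679689 - 1121505 + 147273 + 44583 - 2436 - 385 + 1
= 1482074143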